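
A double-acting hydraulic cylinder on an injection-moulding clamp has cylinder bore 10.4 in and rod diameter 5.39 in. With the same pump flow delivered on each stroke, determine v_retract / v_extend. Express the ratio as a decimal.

v_ret/v_ext ≈ 1.37

Cap-side area A_cap = π/4 × (10.4 in)² = 84.95 in^2
Rod-side annular area A_ann = π/4 × (10.4² − 5.39²) = 62.13 in^2
For equal Q, v ∝ 1/A, so v_ret/v_ext = A_cap/A_ann.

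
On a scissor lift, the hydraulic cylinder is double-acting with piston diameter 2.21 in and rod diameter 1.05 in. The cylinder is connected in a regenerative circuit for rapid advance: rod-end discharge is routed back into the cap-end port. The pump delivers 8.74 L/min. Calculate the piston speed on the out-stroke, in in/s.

v ≈ 10.3 in/s

In regeneration the rod-end outflow joins the pump flow into the cap end, so the net volume the pump must supply per unit advance equals the rod cross-section area.
Rod cross-section A_rod = π/4 × (1.05 in)² = 0.8659 in^2
v = Q_pump / A_rod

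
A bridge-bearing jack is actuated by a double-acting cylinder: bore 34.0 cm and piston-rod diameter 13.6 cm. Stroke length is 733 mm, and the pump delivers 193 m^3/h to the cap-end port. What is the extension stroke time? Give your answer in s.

Cap-side area A_cap = π/4 × (34.0 cm)² = 907.9 cm^2
Swept volume V = A × L; t = V / Q = A·L / Q

t ≈ 1.24 s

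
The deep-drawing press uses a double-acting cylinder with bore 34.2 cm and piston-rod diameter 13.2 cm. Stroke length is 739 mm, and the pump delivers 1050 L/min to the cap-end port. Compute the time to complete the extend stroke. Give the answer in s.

Cap-side area A_cap = π/4 × (34.2 cm)² = 918.6 cm^2
Swept volume V = A × L; t = V / Q = A·L / Q

t ≈ 3.88 s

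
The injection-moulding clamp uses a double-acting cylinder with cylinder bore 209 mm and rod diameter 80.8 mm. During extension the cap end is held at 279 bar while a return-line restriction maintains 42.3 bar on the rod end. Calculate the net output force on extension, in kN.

Cap-side area A_cap = π/4 × (209 mm)² = 34310 mm^2
Rod-side annular area A_ann = π/4 × (209² − 80.8²) = 29180 mm^2
Net thrust = P_cap·A_cap − P_rod·A_ann = 957.2 kN − 123.4 kN

F ≈ 834 kN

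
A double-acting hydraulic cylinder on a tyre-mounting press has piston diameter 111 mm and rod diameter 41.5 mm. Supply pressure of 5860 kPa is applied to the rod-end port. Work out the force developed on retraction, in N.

Rod-side annular area A_ann = π/4 × (111² − 41.5²) = 8324 mm^2
On retraction the pressure acts on the annular area (bore minus rod).
F = P × A_ann

F ≈ 48800 N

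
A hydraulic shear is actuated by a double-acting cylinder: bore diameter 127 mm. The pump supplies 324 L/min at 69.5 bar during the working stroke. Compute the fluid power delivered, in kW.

Hydraulic power = P × Q

W ≈ 37.5 kW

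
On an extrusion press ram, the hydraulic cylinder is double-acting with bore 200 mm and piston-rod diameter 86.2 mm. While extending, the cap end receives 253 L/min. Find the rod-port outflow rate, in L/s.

Cap-side area A_cap = π/4 × (200 mm)² = 31420 mm^2
Rod-side annular area A_ann = π/4 × (200² − 86.2²) = 25580 mm^2
Piston speed v = Q_in/A_cap; rod-end outflow Q_out = v × A_ann = Q_in × A_ann/A_cap.

Q_out ≈ 3.43 L/s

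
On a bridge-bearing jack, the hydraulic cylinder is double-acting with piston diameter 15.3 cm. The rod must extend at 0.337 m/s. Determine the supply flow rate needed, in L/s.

Q ≈ 6.20 L/s

Cap-side area A_cap = π/4 × (15.3 cm)² = 183.9 cm^2
Q = A × v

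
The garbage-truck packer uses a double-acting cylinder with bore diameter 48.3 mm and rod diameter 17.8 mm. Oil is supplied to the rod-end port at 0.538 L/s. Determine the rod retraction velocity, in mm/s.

v ≈ 340 mm/s

Rod-side annular area A_ann = π/4 × (48.3² − 17.8²) = 1583 mm^2
Flow into the rod-end port fills the annular volume.
v = Q / A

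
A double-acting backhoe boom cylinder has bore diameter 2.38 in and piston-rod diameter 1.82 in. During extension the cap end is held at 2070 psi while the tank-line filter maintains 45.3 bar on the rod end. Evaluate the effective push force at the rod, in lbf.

Cap-side area A_cap = π/4 × (2.38 in)² = 4.449 in^2
Rod-side annular area A_ann = π/4 × (2.38² − 1.82²) = 1.847 in^2
Net thrust = P_cap·A_cap − P_rod·A_ann = 9209 lbf − 1214 lbf

F ≈ 8000 lbf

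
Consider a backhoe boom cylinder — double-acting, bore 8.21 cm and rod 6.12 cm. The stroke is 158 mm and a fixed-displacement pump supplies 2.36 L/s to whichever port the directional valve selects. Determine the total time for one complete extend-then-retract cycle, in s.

Cap-side area A_cap = π/4 × (8.21 cm)² = 52.94 cm^2
Rod-side annular area A_ann = π/4 × (8.21² − 6.12²) = 23.52 cm^2
t_ext = A_cap·L/Q = 0.3544 s
t_ret = A_ann·L/Q = 0.1575 s
t_cycle = t_ext + t_ret

t ≈ 0.512 s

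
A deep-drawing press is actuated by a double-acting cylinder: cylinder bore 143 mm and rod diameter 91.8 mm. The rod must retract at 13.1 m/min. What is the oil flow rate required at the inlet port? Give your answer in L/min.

Q ≈ 124 L/min

Rod-side annular area A_ann = π/4 × (143² − 91.8²) = 9442 mm^2
Q = A × v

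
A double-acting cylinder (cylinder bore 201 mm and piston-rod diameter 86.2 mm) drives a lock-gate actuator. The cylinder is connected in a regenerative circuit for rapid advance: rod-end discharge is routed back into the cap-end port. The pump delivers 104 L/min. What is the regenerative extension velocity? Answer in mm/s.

v ≈ 297 mm/s

In regeneration the rod-end outflow joins the pump flow into the cap end, so the net volume the pump must supply per unit advance equals the rod cross-section area.
Rod cross-section A_rod = π/4 × (86.2 mm)² = 5836 mm^2
v = Q_pump / A_rod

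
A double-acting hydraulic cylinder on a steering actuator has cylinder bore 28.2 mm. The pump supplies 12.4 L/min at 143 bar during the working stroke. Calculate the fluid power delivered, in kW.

Hydraulic power = P × Q

W ≈ 2.96 kW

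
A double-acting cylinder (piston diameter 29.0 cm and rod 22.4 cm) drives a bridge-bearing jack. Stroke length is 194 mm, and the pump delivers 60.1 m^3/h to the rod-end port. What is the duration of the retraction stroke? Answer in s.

Rod-side annular area A_ann = π/4 × (29.0² − 22.4²) = 266.4 cm^2
Swept volume V = A × L; t = V / Q = A·L / Q

t ≈ 0.310 s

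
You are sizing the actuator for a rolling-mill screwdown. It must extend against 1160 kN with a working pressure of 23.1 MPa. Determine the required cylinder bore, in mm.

D ≈ 253 mm

Extension force acts on the full piston face: F = P × (π/4)D².
D = √(4F / (πP)) = √(4 × 1160 kN / (π × 23.1 MPa))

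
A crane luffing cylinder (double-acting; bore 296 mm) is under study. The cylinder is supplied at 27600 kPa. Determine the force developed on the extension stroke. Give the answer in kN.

Cap-side area A_cap = π/4 × (296 mm)² = 68810 mm^2
F = P × A_cap = 27600 kPa × A_cap

F ≈ 1900 kN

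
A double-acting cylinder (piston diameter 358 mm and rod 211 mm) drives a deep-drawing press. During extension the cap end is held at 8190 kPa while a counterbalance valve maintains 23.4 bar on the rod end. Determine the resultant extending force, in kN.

F ≈ 671 kN

Cap-side area A_cap = π/4 × (358 mm)² = 1.007e5 mm^2
Rod-side annular area A_ann = π/4 × (358² − 211²) = 65690 mm^2
Net thrust = P_cap·A_cap − P_rod·A_ann = 824.4 kN − 153.7 kN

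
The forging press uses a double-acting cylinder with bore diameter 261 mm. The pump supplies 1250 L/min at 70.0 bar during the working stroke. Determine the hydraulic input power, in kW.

Hydraulic power = P × Q

W ≈ 146 kW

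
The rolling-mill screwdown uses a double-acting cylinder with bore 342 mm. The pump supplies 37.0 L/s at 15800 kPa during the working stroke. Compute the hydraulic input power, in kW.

W ≈ 585 kW

Hydraulic power = P × Q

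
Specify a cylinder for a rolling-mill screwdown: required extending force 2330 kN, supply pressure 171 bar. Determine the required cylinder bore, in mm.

D ≈ 417 mm

Extension force acts on the full piston face: F = P × (π/4)D².
D = √(4F / (πP)) = √(4 × 2330 kN / (π × 171 bar))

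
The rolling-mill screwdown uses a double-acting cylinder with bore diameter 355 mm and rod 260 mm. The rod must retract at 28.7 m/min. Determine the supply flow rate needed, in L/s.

Rod-side annular area A_ann = π/4 × (355² − 260²) = 45890 mm^2
Q = A × v

Q ≈ 21.9 L/s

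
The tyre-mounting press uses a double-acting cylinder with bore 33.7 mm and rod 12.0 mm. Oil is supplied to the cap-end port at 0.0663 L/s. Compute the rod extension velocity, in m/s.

Cap-side area A_cap = π/4 × (33.7 mm)² = 892.0 mm^2
v = Q / A

v ≈ 0.0743 m/s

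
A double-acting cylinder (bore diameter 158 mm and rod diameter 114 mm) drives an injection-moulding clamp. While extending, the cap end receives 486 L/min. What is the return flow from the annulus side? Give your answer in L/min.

Q_out ≈ 233 L/min

Cap-side area A_cap = π/4 × (158 mm)² = 19610 mm^2
Rod-side annular area A_ann = π/4 × (158² − 114²) = 9400 mm^2
Piston speed v = Q_in/A_cap; rod-end outflow Q_out = v × A_ann = Q_in × A_ann/A_cap.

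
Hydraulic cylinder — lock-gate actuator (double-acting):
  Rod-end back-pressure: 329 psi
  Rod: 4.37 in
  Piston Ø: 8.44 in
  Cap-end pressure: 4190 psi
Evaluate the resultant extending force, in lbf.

Cap-side area A_cap = π/4 × (8.44 in)² = 55.95 in^2
Rod-side annular area A_ann = π/4 × (8.44² − 4.37²) = 40.95 in^2
Net thrust = P_cap·A_cap − P_rod·A_ann = 2.344e5 lbf − 13470 lbf

F ≈ 2.21e5 lbf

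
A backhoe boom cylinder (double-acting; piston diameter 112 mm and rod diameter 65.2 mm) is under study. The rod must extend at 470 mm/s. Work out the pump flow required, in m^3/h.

Q ≈ 16.7 m^3/h

Cap-side area A_cap = π/4 × (112 mm)² = 9852 mm^2
Q = A × v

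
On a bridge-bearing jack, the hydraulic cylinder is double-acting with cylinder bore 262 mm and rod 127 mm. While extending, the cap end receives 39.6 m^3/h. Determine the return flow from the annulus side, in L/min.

Cap-side area A_cap = π/4 × (262 mm)² = 53910 mm^2
Rod-side annular area A_ann = π/4 × (262² − 127²) = 41250 mm^2
Piston speed v = Q_in/A_cap; rod-end outflow Q_out = v × A_ann = Q_in × A_ann/A_cap.

Q_out ≈ 505 L/min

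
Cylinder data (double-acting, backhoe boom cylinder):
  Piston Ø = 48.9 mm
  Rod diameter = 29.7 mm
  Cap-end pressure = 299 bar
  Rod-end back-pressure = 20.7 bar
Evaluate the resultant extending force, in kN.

Cap-side area A_cap = π/4 × (48.9 mm)² = 1878 mm^2
Rod-side annular area A_ann = π/4 × (48.9² − 29.7²) = 1185 mm^2
Net thrust = P_cap·A_cap − P_rod·A_ann = 56.15 kN − 2.453 kN

F ≈ 53.7 kN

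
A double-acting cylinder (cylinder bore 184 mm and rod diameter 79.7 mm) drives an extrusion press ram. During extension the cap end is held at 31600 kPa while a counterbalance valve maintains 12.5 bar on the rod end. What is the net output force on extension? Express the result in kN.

F ≈ 813 kN

Cap-side area A_cap = π/4 × (184 mm)² = 26590 mm^2
Rod-side annular area A_ann = π/4 × (184² − 79.7²) = 21600 mm^2
Net thrust = P_cap·A_cap − P_rod·A_ann = 840.3 kN − 27.00 kN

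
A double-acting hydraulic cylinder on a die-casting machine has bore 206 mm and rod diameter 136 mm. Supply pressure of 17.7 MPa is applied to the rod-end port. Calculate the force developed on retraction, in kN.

F ≈ 333 kN

Rod-side annular area A_ann = π/4 × (206² − 136²) = 18800 mm^2
On retraction the pressure acts on the annular area (bore minus rod).
F = P × A_ann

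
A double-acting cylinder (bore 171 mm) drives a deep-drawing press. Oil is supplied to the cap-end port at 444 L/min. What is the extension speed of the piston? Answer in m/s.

v ≈ 0.322 m/s

Cap-side area A_cap = π/4 × (171 mm)² = 22970 mm^2
v = Q / A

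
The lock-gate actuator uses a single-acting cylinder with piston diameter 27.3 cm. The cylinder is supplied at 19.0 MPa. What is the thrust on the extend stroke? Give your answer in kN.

F ≈ 1110 kN

Cap-side area A_cap = π/4 × (27.3 cm)² = 585.3 cm^2
F = P × A_cap = 19.0 MPa × A_cap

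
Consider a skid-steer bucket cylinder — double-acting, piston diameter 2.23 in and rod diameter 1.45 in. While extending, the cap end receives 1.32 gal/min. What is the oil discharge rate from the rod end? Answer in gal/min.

Q_out ≈ 0.762 gal/min

Cap-side area A_cap = π/4 × (2.23 in)² = 3.906 in^2
Rod-side annular area A_ann = π/4 × (2.23² − 1.45²) = 2.254 in^2
Piston speed v = Q_in/A_cap; rod-end outflow Q_out = v × A_ann = Q_in × A_ann/A_cap.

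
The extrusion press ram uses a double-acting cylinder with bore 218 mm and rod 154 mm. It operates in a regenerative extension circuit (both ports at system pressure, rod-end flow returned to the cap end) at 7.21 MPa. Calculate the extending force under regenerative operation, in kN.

F ≈ 134 kN

With equal pressure on both faces, forces on the annular region cancel; the net push is pressure × rod cross-section.
Rod cross-section A_rod = π/4 × (154 mm)² = 18630 mm^2
F = P × A_rod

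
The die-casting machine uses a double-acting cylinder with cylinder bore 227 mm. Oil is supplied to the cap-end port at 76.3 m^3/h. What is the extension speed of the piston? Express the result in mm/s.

Cap-side area A_cap = π/4 × (227 mm)² = 40470 mm^2
v = Q / A

v ≈ 524 mm/s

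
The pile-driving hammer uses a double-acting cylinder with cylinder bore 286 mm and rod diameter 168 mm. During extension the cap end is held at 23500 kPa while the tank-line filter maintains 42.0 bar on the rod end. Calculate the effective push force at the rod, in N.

F ≈ 1.33e6 N

Cap-side area A_cap = π/4 × (286 mm)² = 64240 mm^2
Rod-side annular area A_ann = π/4 × (286² − 168²) = 42080 mm^2
Net thrust = P_cap·A_cap − P_rod·A_ann = 1.510e6 N − 1.767e5 N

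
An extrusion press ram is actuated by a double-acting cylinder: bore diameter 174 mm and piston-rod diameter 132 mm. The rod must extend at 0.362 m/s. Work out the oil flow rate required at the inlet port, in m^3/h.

Cap-side area A_cap = π/4 × (174 mm)² = 23780 mm^2
Q = A × v

Q ≈ 31.0 m^3/h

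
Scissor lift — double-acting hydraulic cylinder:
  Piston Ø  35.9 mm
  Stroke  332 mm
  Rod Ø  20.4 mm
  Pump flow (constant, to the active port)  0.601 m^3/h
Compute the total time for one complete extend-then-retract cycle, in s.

t ≈ 3.38 s

Cap-side area A_cap = π/4 × (35.9 mm)² = 1012 mm^2
Rod-side annular area A_ann = π/4 × (35.9² − 20.4²) = 685.4 mm^2
t_ext = A_cap·L/Q = 2.013 s
t_ret = A_ann·L/Q = 1.363 s
t_cycle = t_ext + t_ret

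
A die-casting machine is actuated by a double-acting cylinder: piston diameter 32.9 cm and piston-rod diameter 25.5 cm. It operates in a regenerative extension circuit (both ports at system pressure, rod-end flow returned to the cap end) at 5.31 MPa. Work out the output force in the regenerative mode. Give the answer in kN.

F ≈ 271 kN

With equal pressure on both faces, forces on the annular region cancel; the net push is pressure × rod cross-section.
Rod cross-section A_rod = π/4 × (25.5 cm)² = 510.7 cm^2
F = P × A_rod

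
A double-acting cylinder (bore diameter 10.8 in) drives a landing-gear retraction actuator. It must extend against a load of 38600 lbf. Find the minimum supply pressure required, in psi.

P ≈ 421 psi

Cap-side area A_cap = π/4 × (10.8 in)² = 91.61 in^2
P = F / A = 38600 lbf / A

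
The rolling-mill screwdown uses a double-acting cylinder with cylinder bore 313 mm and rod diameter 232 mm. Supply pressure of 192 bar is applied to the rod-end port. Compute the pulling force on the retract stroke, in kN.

Rod-side annular area A_ann = π/4 × (313² − 232²) = 34670 mm^2
On retraction the pressure acts on the annular area (bore minus rod).
F = P × A_ann

F ≈ 666 kN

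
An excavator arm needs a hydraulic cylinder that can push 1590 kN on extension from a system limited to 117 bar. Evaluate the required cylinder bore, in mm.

D ≈ 416 mm

Extension force acts on the full piston face: F = P × (π/4)D².
D = √(4F / (πP)) = √(4 × 1590 kN / (π × 117 bar))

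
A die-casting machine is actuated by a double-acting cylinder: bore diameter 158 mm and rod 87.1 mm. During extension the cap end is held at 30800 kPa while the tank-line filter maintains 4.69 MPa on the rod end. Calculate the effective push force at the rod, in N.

Cap-side area A_cap = π/4 × (158 mm)² = 19610 mm^2
Rod-side annular area A_ann = π/4 × (158² − 87.1²) = 13650 mm^2
Net thrust = P_cap·A_cap − P_rod·A_ann = 6.039e5 N − 64010 N

F ≈ 5.40e5 N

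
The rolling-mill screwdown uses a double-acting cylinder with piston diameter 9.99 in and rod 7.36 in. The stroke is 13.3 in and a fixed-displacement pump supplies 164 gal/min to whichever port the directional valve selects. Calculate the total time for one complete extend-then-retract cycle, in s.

Cap-side area A_cap = π/4 × (9.99 in)² = 78.38 in^2
Rod-side annular area A_ann = π/4 × (9.99² − 7.36²) = 35.84 in^2
t_ext = A_cap·L/Q = 1.651 s
t_ret = A_ann·L/Q = 0.7549 s
t_cycle = t_ext + t_ret

t ≈ 2.41 s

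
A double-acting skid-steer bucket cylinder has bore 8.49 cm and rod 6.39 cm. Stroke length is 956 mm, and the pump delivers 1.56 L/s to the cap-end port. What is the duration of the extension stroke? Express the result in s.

Cap-side area A_cap = π/4 × (8.49 cm)² = 56.61 cm^2
Swept volume V = A × L; t = V / Q = A·L / Q

t ≈ 3.47 s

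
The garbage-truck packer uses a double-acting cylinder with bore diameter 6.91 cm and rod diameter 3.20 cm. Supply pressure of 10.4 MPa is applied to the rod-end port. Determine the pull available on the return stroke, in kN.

F ≈ 30.6 kN

Rod-side annular area A_ann = π/4 × (6.91² − 3.20²) = 29.46 cm^2
On retraction the pressure acts on the annular area (bore minus rod).
F = P × A_ann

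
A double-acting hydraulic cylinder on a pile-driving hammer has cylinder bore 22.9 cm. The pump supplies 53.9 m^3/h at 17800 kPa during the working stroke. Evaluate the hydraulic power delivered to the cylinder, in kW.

W ≈ 267 kW

Hydraulic power = P × Q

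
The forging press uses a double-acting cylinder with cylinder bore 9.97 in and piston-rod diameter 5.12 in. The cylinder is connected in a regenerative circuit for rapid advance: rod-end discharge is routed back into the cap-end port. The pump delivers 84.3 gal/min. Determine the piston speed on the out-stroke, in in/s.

v ≈ 15.8 in/s

In regeneration the rod-end outflow joins the pump flow into the cap end, so the net volume the pump must supply per unit advance equals the rod cross-section area.
Rod cross-section A_rod = π/4 × (5.12 in)² = 20.59 in^2
v = Q_pump / A_rod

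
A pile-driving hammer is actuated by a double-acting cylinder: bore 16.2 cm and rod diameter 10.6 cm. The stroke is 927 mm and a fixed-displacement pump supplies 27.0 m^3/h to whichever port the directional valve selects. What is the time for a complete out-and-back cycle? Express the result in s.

t ≈ 4.00 s

Cap-side area A_cap = π/4 × (16.2 cm)² = 206.1 cm^2
Rod-side annular area A_ann = π/4 × (16.2² − 10.6²) = 117.9 cm^2
t_ext = A_cap·L/Q = 2.548 s
t_ret = A_ann·L/Q = 1.457 s
t_cycle = t_ext + t_ret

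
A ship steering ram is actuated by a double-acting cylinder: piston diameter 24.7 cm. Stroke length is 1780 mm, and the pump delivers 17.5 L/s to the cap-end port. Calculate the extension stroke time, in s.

t ≈ 4.87 s

Cap-side area A_cap = π/4 × (24.7 cm)² = 479.2 cm^2
Swept volume V = A × L; t = V / Q = A·L / Q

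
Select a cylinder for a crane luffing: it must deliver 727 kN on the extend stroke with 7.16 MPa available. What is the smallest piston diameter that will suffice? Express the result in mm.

D ≈ 360 mm

Extension force acts on the full piston face: F = P × (π/4)D².
D = √(4F / (πP)) = √(4 × 727 kN / (π × 7.16 MPa))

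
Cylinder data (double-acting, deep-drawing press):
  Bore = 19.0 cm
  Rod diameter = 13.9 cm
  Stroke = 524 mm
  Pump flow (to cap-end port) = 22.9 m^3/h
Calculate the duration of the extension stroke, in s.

Cap-side area A_cap = π/4 × (19.0 cm)² = 283.5 cm^2
Swept volume V = A × L; t = V / Q = A·L / Q

t ≈ 2.34 s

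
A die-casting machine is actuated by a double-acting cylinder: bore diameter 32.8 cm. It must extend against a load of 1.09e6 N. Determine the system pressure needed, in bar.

Cap-side area A_cap = π/4 × (32.8 cm)² = 845.0 cm^2
P = F / A = 1.09e6 N / A

P ≈ 129 bar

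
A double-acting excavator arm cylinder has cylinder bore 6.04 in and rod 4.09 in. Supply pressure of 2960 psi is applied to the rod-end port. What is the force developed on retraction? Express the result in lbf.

Rod-side annular area A_ann = π/4 × (6.04² − 4.09²) = 15.51 in^2
On retraction the pressure acts on the annular area (bore minus rod).
F = P × A_ann

F ≈ 45900 lbf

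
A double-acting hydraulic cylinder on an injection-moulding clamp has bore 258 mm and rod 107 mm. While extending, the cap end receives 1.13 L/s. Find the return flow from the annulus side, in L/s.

Q_out ≈ 0.936 L/s

Cap-side area A_cap = π/4 × (258 mm)² = 52280 mm^2
Rod-side annular area A_ann = π/4 × (258² − 107²) = 43290 mm^2
Piston speed v = Q_in/A_cap; rod-end outflow Q_out = v × A_ann = Q_in × A_ann/A_cap.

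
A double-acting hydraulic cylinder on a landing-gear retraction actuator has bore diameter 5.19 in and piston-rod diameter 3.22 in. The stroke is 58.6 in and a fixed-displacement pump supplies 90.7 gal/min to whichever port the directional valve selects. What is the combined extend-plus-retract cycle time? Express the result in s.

t ≈ 5.73 s

Cap-side area A_cap = π/4 × (5.19 in)² = 21.16 in^2
Rod-side annular area A_ann = π/4 × (5.19² − 3.22²) = 13.01 in^2
t_ext = A_cap·L/Q = 3.550 s
t_ret = A_ann·L/Q = 2.184 s
t_cycle = t_ext + t_ret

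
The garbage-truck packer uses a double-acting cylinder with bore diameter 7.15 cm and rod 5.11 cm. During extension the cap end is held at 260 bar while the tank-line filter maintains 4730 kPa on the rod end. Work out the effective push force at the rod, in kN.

F ≈ 95.1 kN

Cap-side area A_cap = π/4 × (7.15 cm)² = 40.15 cm^2
Rod-side annular area A_ann = π/4 × (7.15² − 5.11²) = 19.64 cm^2
Net thrust = P_cap·A_cap − P_rod·A_ann = 104.4 kN − 9.291 kN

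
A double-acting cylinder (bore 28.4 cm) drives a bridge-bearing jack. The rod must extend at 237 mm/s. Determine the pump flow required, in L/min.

Cap-side area A_cap = π/4 × (28.4 cm)² = 633.5 cm^2
Q = A × v

Q ≈ 901 L/min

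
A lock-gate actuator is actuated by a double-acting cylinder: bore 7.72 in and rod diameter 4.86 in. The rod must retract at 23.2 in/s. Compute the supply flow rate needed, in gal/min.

Q ≈ 170 gal/min

Rod-side annular area A_ann = π/4 × (7.72² − 4.86²) = 28.26 in^2
Q = A × v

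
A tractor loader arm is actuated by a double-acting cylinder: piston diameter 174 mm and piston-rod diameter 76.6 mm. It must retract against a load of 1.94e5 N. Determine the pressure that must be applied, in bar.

P ≈ 101 bar

Rod-side annular area A_ann = π/4 × (174² − 76.6²) = 19170 mm^2
Retraction: pressure acts on the annular area.
P = F / A = 1.94e5 N / A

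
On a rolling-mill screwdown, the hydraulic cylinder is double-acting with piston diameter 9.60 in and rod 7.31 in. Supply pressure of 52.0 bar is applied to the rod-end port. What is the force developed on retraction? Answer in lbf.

F ≈ 22900 lbf

Rod-side annular area A_ann = π/4 × (9.60² − 7.31²) = 30.41 in^2
On retraction the pressure acts on the annular area (bore minus rod).
F = P × A_ann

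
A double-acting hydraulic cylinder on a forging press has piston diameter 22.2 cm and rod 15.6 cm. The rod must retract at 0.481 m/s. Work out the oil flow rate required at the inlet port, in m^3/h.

Rod-side annular area A_ann = π/4 × (22.2² − 15.6²) = 195.9 cm^2
Q = A × v

Q ≈ 33.9 m^3/h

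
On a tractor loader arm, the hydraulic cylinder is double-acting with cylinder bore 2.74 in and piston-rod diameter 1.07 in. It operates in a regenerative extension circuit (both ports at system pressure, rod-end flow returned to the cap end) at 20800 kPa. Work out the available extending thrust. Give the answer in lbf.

F ≈ 2710 lbf

With equal pressure on both faces, forces on the annular region cancel; the net push is pressure × rod cross-section.
Rod cross-section A_rod = π/4 × (1.07 in)² = 0.8992 in^2
F = P × A_rod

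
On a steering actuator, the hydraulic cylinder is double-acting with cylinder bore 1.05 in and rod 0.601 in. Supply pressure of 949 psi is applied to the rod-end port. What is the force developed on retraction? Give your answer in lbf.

F ≈ 553 lbf

Rod-side annular area A_ann = π/4 × (1.05² − 0.601²) = 0.5822 in^2
On retraction the pressure acts on the annular area (bore minus rod).
F = P × A_ann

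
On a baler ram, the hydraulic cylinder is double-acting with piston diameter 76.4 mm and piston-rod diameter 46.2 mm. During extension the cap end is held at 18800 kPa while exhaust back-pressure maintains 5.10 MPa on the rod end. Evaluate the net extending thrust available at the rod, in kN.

F ≈ 71.4 kN

Cap-side area A_cap = π/4 × (76.4 mm)² = 4584 mm^2
Rod-side annular area A_ann = π/4 × (76.4² − 46.2²) = 2908 mm^2
Net thrust = P_cap·A_cap − P_rod·A_ann = 86.19 kN − 14.83 kN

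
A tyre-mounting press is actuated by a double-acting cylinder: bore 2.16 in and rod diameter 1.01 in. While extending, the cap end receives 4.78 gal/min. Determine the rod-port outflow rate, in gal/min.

Q_out ≈ 3.73 gal/min

Cap-side area A_cap = π/4 × (2.16 in)² = 3.664 in^2
Rod-side annular area A_ann = π/4 × (2.16² − 1.01²) = 2.863 in^2
Piston speed v = Q_in/A_cap; rod-end outflow Q_out = v × A_ann = Q_in × A_ann/A_cap.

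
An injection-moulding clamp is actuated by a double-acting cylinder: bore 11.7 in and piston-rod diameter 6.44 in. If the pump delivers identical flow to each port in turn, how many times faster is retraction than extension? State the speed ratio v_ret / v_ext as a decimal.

Cap-side area A_cap = π/4 × (11.7 in)² = 107.5 in^2
Rod-side annular area A_ann = π/4 × (11.7² − 6.44²) = 74.94 in^2
For equal Q, v ∝ 1/A, so v_ret/v_ext = A_cap/A_ann.

v_ret/v_ext ≈ 1.43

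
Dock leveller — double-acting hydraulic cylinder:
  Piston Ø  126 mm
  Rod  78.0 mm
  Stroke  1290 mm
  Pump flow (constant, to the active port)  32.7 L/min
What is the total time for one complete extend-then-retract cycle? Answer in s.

Cap-side area A_cap = π/4 × (126 mm)² = 12470 mm^2
Rod-side annular area A_ann = π/4 × (126² − 78.0²) = 7691 mm^2
t_ext = A_cap·L/Q = 29.51 s
t_ret = A_ann·L/Q = 18.20 s
t_cycle = t_ext + t_ret

t ≈ 47.7 s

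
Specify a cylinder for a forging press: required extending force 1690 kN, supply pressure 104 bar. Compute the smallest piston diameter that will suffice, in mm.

D ≈ 455 mm

Extension force acts on the full piston face: F = P × (π/4)D².
D = √(4F / (πP)) = √(4 × 1690 kN / (π × 104 bar))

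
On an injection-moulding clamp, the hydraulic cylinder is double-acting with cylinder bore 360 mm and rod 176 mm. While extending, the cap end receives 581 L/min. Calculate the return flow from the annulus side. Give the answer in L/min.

Cap-side area A_cap = π/4 × (360 mm)² = 1.018e5 mm^2
Rod-side annular area A_ann = π/4 × (360² − 176²) = 77460 mm^2
Piston speed v = Q_in/A_cap; rod-end outflow Q_out = v × A_ann = Q_in × A_ann/A_cap.

Q_out ≈ 442 L/min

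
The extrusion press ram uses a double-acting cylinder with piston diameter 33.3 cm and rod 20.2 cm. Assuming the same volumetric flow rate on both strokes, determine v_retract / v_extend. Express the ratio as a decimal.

v_ret/v_ext ≈ 1.58

Cap-side area A_cap = π/4 × (33.3 cm)² = 870.9 cm^2
Rod-side annular area A_ann = π/4 × (33.3² − 20.2²) = 550.4 cm^2
For equal Q, v ∝ 1/A, so v_ret/v_ext = A_cap/A_ann.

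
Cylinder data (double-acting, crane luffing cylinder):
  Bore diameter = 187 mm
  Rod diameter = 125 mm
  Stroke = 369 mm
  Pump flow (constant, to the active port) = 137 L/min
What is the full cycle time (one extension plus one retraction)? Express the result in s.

Cap-side area A_cap = π/4 × (187 mm)² = 27460 mm^2
Rod-side annular area A_ann = π/4 × (187² − 125²) = 15190 mm^2
t_ext = A_cap·L/Q = 4.438 s
t_ret = A_ann·L/Q = 2.455 s
t_cycle = t_ext + t_ret

t ≈ 6.89 s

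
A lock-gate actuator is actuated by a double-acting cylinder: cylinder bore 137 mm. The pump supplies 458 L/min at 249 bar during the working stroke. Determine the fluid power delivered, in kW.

Hydraulic power = P × Q

W ≈ 190 kW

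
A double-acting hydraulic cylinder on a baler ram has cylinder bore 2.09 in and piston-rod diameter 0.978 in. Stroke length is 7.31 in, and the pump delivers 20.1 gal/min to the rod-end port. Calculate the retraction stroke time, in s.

t ≈ 0.253 s

Rod-side annular area A_ann = π/4 × (2.09² − 0.978²) = 2.679 in^2
Swept volume V = A × L; t = V / Q = A·L / Q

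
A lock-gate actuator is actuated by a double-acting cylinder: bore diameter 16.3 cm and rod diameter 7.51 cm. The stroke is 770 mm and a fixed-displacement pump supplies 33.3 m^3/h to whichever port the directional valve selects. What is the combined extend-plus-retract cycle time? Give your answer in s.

Cap-side area A_cap = π/4 × (16.3 cm)² = 208.7 cm^2
Rod-side annular area A_ann = π/4 × (16.3² − 7.51²) = 164.4 cm^2
t_ext = A_cap·L/Q = 1.737 s
t_ret = A_ann·L/Q = 1.368 s
t_cycle = t_ext + t_ret

t ≈ 3.11 s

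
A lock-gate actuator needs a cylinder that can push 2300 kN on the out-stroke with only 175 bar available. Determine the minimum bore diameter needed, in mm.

D ≈ 409 mm

Extension force acts on the full piston face: F = P × (π/4)D².
D = √(4F / (πP)) = √(4 × 2300 kN / (π × 175 bar))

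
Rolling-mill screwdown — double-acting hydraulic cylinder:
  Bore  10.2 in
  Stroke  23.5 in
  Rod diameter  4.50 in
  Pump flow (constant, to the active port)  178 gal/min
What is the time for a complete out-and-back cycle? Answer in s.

t ≈ 5.06 s

Cap-side area A_cap = π/4 × (10.2 in)² = 81.71 in^2
Rod-side annular area A_ann = π/4 × (10.2² − 4.50²) = 65.81 in^2
t_ext = A_cap·L/Q = 2.802 s
t_ret = A_ann·L/Q = 2.257 s
t_cycle = t_ext + t_ret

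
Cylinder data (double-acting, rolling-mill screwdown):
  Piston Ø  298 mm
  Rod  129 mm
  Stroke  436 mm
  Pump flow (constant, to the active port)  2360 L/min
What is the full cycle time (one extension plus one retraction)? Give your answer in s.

Cap-side area A_cap = π/4 × (298 mm)² = 69750 mm^2
Rod-side annular area A_ann = π/4 × (298² − 129²) = 56680 mm^2
t_ext = A_cap·L/Q = 0.7731 s
t_ret = A_ann·L/Q = 0.6282 s
t_cycle = t_ext + t_ret

t ≈ 1.40 s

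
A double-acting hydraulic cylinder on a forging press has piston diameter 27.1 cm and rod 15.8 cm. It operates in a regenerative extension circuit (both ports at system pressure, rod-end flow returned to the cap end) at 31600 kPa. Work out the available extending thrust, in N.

With equal pressure on both faces, forces on the annular region cancel; the net push is pressure × rod cross-section.
Rod cross-section A_rod = π/4 × (15.8 cm)² = 196.1 cm^2
F = P × A_rod

F ≈ 6.20e5 N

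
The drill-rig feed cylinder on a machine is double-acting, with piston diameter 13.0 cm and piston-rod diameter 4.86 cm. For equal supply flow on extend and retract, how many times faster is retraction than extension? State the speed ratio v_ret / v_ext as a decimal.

Cap-side area A_cap = π/4 × (13.0 cm)² = 132.7 cm^2
Rod-side annular area A_ann = π/4 × (13.0² − 4.86²) = 114.2 cm^2
For equal Q, v ∝ 1/A, so v_ret/v_ext = A_cap/A_ann.

v_ret/v_ext ≈ 1.16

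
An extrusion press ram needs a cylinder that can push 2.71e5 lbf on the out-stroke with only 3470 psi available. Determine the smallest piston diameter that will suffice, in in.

D ≈ 9.97 in

Extension force acts on the full piston face: F = P × (π/4)D².
D = √(4F / (πP)) = √(4 × 2.71e5 lbf / (π × 3470 psi))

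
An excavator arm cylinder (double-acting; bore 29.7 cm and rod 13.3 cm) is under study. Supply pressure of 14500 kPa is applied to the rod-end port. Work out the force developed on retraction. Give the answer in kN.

F ≈ 803 kN

Rod-side annular area A_ann = π/4 × (29.7² − 13.3²) = 553.9 cm^2
On retraction the pressure acts on the annular area (bore minus rod).
F = P × A_ann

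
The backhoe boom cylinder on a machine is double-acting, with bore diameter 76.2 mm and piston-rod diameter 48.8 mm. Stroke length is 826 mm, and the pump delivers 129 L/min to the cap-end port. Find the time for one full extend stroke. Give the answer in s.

Cap-side area A_cap = π/4 × (76.2 mm)² = 4560 mm^2
Swept volume V = A × L; t = V / Q = A·L / Q

t ≈ 1.75 s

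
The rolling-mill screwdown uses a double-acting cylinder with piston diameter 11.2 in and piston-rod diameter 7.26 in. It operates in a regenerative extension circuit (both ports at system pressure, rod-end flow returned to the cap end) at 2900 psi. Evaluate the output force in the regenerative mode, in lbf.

With equal pressure on both faces, forces on the annular region cancel; the net push is pressure × rod cross-section.
Rod cross-section A_rod = π/4 × (7.26 in)² = 41.40 in^2
F = P × A_rod

F ≈ 1.20e5 lbf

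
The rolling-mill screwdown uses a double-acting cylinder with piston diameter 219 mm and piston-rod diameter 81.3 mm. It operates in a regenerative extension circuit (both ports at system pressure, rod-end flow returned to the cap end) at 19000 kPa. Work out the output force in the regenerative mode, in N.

F ≈ 98600 N

With equal pressure on both faces, forces on the annular region cancel; the net push is pressure × rod cross-section.
Rod cross-section A_rod = π/4 × (81.3 mm)² = 5191 mm^2
F = P × A_rod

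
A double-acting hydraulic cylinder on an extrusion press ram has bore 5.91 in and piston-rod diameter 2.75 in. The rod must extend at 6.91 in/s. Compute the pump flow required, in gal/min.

Cap-side area A_cap = π/4 × (5.91 in)² = 27.43 in^2
Q = A × v

Q ≈ 49.2 gal/min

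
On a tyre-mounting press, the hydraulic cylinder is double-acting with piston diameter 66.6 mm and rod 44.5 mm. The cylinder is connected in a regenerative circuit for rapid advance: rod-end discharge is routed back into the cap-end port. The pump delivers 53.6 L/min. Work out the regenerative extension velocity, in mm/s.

In regeneration the rod-end outflow joins the pump flow into the cap end, so the net volume the pump must supply per unit advance equals the rod cross-section area.
Rod cross-section A_rod = π/4 × (44.5 mm)² = 1555 mm^2
v = Q_pump / A_rod

v ≈ 574 mm/s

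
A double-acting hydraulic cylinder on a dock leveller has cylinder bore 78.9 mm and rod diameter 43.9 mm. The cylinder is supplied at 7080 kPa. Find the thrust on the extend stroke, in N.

F ≈ 34600 N

Cap-side area A_cap = π/4 × (78.9 mm)² = 4889 mm^2
F = P × A_cap = 7080 kPa × A_cap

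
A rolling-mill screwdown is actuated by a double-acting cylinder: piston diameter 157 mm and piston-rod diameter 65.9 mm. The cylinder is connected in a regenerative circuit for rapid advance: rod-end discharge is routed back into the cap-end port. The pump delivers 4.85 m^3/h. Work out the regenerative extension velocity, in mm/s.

In regeneration the rod-end outflow joins the pump flow into the cap end, so the net volume the pump must supply per unit advance equals the rod cross-section area.
Rod cross-section A_rod = π/4 × (65.9 mm)² = 3411 mm^2
v = Q_pump / A_rod

v ≈ 395 mm/s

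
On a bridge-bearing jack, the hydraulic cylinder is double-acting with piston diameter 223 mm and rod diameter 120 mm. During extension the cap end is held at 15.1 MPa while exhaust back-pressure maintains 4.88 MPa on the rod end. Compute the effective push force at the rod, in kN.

F ≈ 454 kN

Cap-side area A_cap = π/4 × (223 mm)² = 39060 mm^2
Rod-side annular area A_ann = π/4 × (223² − 120²) = 27750 mm^2
Net thrust = P_cap·A_cap − P_rod·A_ann = 589.8 kN − 135.4 kN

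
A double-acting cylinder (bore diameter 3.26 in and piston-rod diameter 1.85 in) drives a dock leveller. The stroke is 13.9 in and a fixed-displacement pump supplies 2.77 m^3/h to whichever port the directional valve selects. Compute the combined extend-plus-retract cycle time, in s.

Cap-side area A_cap = π/4 × (3.26 in)² = 8.347 in^2
Rod-side annular area A_ann = π/4 × (3.26² − 1.85²) = 5.659 in^2
t_ext = A_cap·L/Q = 2.471 s
t_ret = A_ann·L/Q = 1.675 s
t_cycle = t_ext + t_ret

t ≈ 4.15 s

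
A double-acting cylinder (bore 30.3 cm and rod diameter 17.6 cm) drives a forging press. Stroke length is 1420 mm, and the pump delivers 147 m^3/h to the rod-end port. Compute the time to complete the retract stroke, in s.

t ≈ 1.66 s

Rod-side annular area A_ann = π/4 × (30.3² − 17.6²) = 477.8 cm^2
Swept volume V = A × L; t = V / Q = A·L / Q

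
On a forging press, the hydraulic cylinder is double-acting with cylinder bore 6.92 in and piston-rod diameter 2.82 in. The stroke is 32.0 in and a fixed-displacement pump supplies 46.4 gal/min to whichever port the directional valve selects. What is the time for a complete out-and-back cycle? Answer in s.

t ≈ 12.4 s

Cap-side area A_cap = π/4 × (6.92 in)² = 37.61 in^2
Rod-side annular area A_ann = π/4 × (6.92² − 2.82²) = 31.36 in^2
t_ext = A_cap·L/Q = 6.737 s
t_ret = A_ann·L/Q = 5.618 s
t_cycle = t_ext + t_ret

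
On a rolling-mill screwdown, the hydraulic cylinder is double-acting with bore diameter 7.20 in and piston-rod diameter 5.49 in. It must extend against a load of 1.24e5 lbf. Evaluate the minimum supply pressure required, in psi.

P ≈ 3050 psi

Cap-side area A_cap = π/4 × (7.20 in)² = 40.72 in^2
P = F / A = 1.24e5 lbf / A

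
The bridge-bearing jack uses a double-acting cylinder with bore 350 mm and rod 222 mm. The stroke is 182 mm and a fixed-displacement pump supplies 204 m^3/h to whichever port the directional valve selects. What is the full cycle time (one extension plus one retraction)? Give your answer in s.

Cap-side area A_cap = π/4 × (350 mm)² = 96210 mm^2
Rod-side annular area A_ann = π/4 × (350² − 222²) = 57500 mm^2
t_ext = A_cap·L/Q = 0.3090 s
t_ret = A_ann·L/Q = 0.1847 s
t_cycle = t_ext + t_ret

t ≈ 0.494 s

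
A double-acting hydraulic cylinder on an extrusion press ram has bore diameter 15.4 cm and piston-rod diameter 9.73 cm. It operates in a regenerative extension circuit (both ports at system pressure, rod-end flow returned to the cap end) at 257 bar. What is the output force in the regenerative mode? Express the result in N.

With equal pressure on both faces, forces on the annular region cancel; the net push is pressure × rod cross-section.
Rod cross-section A_rod = π/4 × (9.73 cm)² = 74.36 cm^2
F = P × A_rod

F ≈ 1.91e5 N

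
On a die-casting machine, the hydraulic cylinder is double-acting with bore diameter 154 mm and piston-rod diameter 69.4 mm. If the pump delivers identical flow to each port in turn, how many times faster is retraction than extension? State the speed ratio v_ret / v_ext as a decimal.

v_ret/v_ext ≈ 1.25

Cap-side area A_cap = π/4 × (154 mm)² = 18630 mm^2
Rod-side annular area A_ann = π/4 × (154² − 69.4²) = 14840 mm^2
For equal Q, v ∝ 1/A, so v_ret/v_ext = A_cap/A_ann.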